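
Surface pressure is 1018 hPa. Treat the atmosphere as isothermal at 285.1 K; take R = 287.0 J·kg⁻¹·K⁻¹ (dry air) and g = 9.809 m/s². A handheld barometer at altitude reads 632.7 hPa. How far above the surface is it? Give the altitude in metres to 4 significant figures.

Scale height: H = RT/g = 287.0 × 285.1 / 9.809 = 8341.7 m.
Invert the barometric formula: z = H ln(P₀/P).
P₀/P = 1018/632.7 = 1.6090; ln(1.6090) = 0.47561.
z = 8341.7 × 0.47561 = 3967.4 m.

z ≈ 3967 m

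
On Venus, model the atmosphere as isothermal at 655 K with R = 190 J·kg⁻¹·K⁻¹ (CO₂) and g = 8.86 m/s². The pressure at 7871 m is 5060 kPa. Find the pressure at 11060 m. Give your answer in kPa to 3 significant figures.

P ≈ 4030 kPa

Scale height: H = RT/g = 190 × 655 / 8.86 = 14046 m.
Between two levels, P₂ = P₁ exp(−Δz/H) with Δz = z₂ − z₁.
Δz = 11060 − 7871.0 = 3189.0 m; Δz/H = 3189.0/14046 = 0.22704.
P₂ = 5060 × exp(−0.22704) = 5060 × 0.79689 = 4032.3 kPa.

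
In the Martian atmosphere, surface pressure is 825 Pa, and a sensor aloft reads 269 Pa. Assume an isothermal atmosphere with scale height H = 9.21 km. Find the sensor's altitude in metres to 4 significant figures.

Invert the barometric formula: z = H ln(P₀/P).
P₀/P = 825/269 = 3.0669; ln(3.0669) = 1.1207.
z = 9210.0 × 1.1207 = 10322 m.

z ≈ 10320 m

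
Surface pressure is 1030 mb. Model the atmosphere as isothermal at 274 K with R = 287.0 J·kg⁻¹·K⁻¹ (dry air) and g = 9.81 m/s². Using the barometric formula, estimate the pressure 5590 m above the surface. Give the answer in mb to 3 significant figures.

P ≈ 513 mb

Scale height: H = RT/g = 287.0 × 274 / 9.81 = 8016.1 m.
Barometric formula: P = P₀ exp(−z/H).
z/H = 5590.0/8016.1 = 0.69735; exp(−0.69735) = 0.49790.
P = 1030 × 0.49790 = 512.84 mb.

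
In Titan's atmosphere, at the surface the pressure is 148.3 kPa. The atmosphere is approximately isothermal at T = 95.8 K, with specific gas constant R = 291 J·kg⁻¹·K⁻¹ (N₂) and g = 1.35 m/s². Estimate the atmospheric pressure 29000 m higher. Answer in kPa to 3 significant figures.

Scale height: H = RT/g = 291 × 95.8 / 1.35 = 20650 m.
Barometric formula: P = P₀ exp(−z/H).
z/H = 29000/20650 = 1.4044; exp(−1.4044) = 0.24551.
P = 148.3 × 0.24551 = 36.409 kPa.

P ≈ 36.4 kPa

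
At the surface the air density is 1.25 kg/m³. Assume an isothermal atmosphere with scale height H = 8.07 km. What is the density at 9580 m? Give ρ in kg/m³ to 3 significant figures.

ρ ≈ 0.381 kg/m³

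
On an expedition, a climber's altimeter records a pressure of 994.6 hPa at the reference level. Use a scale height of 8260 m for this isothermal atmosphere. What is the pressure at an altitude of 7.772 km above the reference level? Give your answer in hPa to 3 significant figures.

Barometric formula: P = P₀ exp(−z/H).
z/H = 7772.0/8260.0 = 0.94092; exp(−0.94092) = 0.39027.
P = 994.6 × 0.39027 = 388.16 hPa.

P ≈ 388 hPa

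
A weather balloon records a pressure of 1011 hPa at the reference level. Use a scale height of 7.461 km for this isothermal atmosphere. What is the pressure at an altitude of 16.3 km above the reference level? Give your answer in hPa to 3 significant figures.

P ≈ 114 hPa

Barometric formula: P = P₀ exp(−z/H).
z/H = 16300/7461.0 = 2.1847; exp(−2.1847) = 0.11251.
P = 1011 × 0.11251 = 113.75 hPa.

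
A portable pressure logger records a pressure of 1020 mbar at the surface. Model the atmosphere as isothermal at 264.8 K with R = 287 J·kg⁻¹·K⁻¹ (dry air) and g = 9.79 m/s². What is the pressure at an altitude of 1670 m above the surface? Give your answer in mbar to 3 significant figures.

P ≈ 823 mbar

Scale height: H = RT/g = 287 × 264.8 / 9.79 = 7762.8 m.
Barometric formula: P = P₀ exp(−z/H).
z/H = 1670.0/7762.8 = 0.21513; exp(−0.21513) = 0.80644.
P = 1020 × 0.80644 = 822.57 mbar.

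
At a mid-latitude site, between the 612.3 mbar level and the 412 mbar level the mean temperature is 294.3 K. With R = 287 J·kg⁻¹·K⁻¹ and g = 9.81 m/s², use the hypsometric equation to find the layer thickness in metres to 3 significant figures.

Hypsometric equation: Δz = (R T̄/g) ln(P₁/P₂).
R T̄/g = 287 × 294.3 / 9.81 = 8610.0 m.
ln(612.3/412) = ln(1.4862) = 0.39622.
Δz = 8610.0 × 0.39622 = 3411.5 m.

Δz ≈ 3410 m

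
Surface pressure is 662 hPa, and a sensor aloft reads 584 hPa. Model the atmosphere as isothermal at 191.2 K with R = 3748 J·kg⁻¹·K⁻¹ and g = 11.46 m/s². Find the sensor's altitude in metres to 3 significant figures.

Scale height: H = RT/g = 3748 × 191.2 / 11.46 = 62532 m.
Invert the barometric formula: z = H ln(P₀/P).
P₀/P = 662/584 = 1.1336; ln(1.1336) = 0.12540.
z = 62532 × 0.12540 = 7841.5 m.

z ≈ 7840 m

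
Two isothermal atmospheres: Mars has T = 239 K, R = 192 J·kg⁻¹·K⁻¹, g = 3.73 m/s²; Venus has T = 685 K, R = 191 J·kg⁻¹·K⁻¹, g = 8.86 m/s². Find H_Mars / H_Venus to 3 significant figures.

H = RT/g for each body.
H_Mars = 192 × 239 / 3.73 = 12302 m.
H_Venus = 191 × 685 / 8.86 = 14767 m.
H_Mars/H_Venus = 12302/14767 = 0.83307.

H_Mars/H_Venus ≈ 0.833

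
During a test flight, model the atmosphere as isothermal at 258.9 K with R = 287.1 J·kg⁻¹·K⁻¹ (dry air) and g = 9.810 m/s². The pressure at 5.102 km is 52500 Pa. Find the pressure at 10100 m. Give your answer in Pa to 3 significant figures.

Scale height: H = RT/g = 287.1 × 258.9 / 9.810 = 7577.0 m.
Between two levels, P₂ = P₁ exp(−Δz/H) with Δz = z₂ − z₁.
Δz = 10100 − 5102.0 = 4998.0 m; Δz/H = 4998.0/7577.0 = 0.65963.
P₂ = 52500 × exp(−0.65963) = 52500 × 0.51704 = 27145 Pa.

P ≈ 27100 Pa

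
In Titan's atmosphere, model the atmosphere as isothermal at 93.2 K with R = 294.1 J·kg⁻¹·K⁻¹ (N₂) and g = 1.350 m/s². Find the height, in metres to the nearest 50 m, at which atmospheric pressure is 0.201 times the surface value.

Scale height: H = RT/g = 294.1 × 93.2 / 1.350 = 20304 m.
Set P/P₀ = exp(−z/H) = 0.201, so z = −H ln(0.201).
−ln(0.201) = 1.6045; z = 20304 × 1.6045 = 32578 m.

z ≈ 32600 m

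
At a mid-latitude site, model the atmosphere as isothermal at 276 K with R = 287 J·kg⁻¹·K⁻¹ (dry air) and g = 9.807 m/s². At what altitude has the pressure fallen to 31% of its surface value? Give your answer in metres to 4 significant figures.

z ≈ 9460 m

Scale height: H = RT/g = 287 × 276 / 9.807 = 8077.1 m.
Set P/P₀ = exp(−z/H) = 0.31, so z = −H ln(0.31).
−ln(0.31) = 1.1712; z = 8077.1 × 1.1712 = 9459.9 m.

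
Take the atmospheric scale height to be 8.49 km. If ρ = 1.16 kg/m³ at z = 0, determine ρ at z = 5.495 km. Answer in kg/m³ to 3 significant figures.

In an isothermal atmosphere, density decays like pressure: ρ = ρ₀ exp(−z/H).
z/H = 5495.0/8490.0 = 0.64723; exp(−0.64723) = 0.52349.
ρ = 1.16 × 0.52349 = 0.60725 kg/m³.

ρ ≈ 0.607 kg/m³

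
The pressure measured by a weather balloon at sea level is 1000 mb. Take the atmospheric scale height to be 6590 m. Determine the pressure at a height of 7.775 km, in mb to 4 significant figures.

P ≈ 307.3 mb

Barometric formula: P = P₀ exp(−z/H).
z/H = 7775.0/6590.0 = 1.1798; exp(−1.1798) = 0.30734.
P = 1000 × 0.30734 = 307.34 mb.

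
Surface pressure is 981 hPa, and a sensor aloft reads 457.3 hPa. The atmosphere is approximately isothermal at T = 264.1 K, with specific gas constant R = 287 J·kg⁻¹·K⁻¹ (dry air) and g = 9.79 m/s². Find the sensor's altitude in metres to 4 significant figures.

Scale height: H = RT/g = 287 × 264.1 / 9.79 = 7742.3 m.
Invert the barometric formula: z = H ln(P₀/P).
P₀/P = 981/457.3 = 2.1452; ln(2.1452) = 0.76323.
z = 7742.3 × 0.76323 = 5909.2 m.

z ≈ 5909 m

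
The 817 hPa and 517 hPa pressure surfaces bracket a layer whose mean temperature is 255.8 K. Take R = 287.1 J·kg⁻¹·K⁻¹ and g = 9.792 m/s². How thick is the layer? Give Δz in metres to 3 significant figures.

Δz ≈ 3430 m

Hypsometric equation: Δz = (R T̄/g) ln(P₁/P₂).
R T̄/g = 287.1 × 255.8 / 9.792 = 7500.0 m.
ln(817/517) = ln(1.5803) = 0.45761.
Δz = 7500.0 × 0.45761 = 3432.1 m.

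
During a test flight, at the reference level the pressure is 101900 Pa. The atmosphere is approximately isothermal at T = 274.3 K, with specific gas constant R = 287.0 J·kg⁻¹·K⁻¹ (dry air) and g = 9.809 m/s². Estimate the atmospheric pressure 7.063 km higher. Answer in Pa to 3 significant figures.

P ≈ 42300 Pa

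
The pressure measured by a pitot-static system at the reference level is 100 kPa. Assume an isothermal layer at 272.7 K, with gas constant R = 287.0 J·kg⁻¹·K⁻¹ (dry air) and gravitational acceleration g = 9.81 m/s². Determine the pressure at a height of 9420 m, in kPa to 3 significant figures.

Scale height: H = RT/g = 287.0 × 272.7 / 9.81 = 7978.1 m.
Barometric formula: P = P₀ exp(−z/H).
z/H = 9420.0/7978.1 = 1.1807; exp(−1.1807) = 0.30706.
P = 100 × 0.30706 = 30.706 kPa.

P ≈ 30.7 kPa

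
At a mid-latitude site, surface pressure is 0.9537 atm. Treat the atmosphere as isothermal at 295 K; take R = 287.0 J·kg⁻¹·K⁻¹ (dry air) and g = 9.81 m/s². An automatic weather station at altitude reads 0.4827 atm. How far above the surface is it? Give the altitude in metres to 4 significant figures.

z ≈ 5877 m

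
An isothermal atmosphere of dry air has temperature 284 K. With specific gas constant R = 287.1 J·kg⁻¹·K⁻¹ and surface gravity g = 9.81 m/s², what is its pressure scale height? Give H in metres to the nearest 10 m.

H ≈ 8310 m

The scale height of an isothermal atmosphere is H = RT/g.
H = 287.1 × 284 / 9.81 = 81536/9.81 = 8311.5 m.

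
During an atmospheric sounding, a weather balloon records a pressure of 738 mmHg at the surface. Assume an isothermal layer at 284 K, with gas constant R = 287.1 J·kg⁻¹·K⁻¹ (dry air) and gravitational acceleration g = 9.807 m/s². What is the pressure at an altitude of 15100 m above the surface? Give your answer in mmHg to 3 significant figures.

P ≈ 120 mmHg

Scale height: H = RT/g = 287.1 × 284 / 9.807 = 8314.1 m.
Barometric formula: P = P₀ exp(−z/H).
z/H = 15100/8314.1 = 1.8162; exp(−1.8162) = 0.16264.
P = 738 × 0.16264 = 120.03 mmHg.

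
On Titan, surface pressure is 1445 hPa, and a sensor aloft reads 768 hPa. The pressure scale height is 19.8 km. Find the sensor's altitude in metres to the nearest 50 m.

z ≈ 12500 m

Invert the barometric formula: z = H ln(P₀/P).
P₀/P = 1445/768 = 1.8815; ln(1.8815) = 0.63207.
z = 19800 × 0.63207 = 12515 m.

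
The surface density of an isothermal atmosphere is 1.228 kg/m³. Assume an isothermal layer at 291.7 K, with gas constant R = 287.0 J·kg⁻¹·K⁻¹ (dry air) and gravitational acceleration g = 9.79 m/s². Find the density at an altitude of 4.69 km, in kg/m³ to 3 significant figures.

Scale height: H = RT/g = 287.0 × 291.7 / 9.79 = 8551.4 m.
In an isothermal atmosphere, density decays like pressure: ρ = ρ₀ exp(−z/H).
z/H = 4690.0/8551.4 = 0.54845; exp(−0.54845) = 0.57784.
ρ = 1.228 × 0.57784 = 0.70959 kg/m³.

ρ ≈ 0.710 kg/m³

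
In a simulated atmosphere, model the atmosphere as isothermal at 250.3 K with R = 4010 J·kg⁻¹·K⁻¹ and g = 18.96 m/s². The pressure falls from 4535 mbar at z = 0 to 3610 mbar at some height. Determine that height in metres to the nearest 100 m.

z ≈ 12100 m

Scale height: H = RT/g = 4010 × 250.3 / 18.96 = 52938 m.
Invert the barometric formula: z = H ln(P₀/P).
P₀/P = 4535/3610 = 1.2562; ln(1.2562) = 0.22809.
z = 52938 × 0.22809 = 12075 m.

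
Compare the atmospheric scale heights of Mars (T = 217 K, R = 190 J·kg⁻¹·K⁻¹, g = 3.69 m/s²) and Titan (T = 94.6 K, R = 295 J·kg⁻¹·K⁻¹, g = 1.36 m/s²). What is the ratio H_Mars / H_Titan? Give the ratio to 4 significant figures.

H = RT/g for each body.
H_Mars = 190 × 217 / 3.69 = 11173 m.
H_Titan = 295 × 94.6 / 1.36 = 20520 m.
H_Mars/H_Titan = 11173/20520 = 0.54449.

H_Mars/H_Titan ≈ 0.5445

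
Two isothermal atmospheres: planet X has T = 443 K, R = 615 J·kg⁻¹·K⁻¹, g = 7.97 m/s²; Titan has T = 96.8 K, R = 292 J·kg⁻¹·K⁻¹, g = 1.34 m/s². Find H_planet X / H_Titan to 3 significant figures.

H = RT/g for each body.
H_planet X = 615 × 443 / 7.97 = 34184 m.
H_Titan = 292 × 96.8 / 1.34 = 21094 m.
H_planet X/H_Titan = 34184/21094 = 1.6206.

H_planet X/H_Titan ≈ 1.62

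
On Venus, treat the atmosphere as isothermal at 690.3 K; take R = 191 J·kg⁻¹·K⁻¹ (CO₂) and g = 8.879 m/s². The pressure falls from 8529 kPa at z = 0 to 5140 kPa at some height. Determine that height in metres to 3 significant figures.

Scale height: H = RT/g = 191 × 690.3 / 8.879 = 14849 m.
Invert the barometric formula: z = H ln(P₀/P).
P₀/P = 8529/5140 = 1.6593; ln(1.6593) = 0.50640.
z = 14849 × 0.50640 = 7519.5 m.

z ≈ 7520 m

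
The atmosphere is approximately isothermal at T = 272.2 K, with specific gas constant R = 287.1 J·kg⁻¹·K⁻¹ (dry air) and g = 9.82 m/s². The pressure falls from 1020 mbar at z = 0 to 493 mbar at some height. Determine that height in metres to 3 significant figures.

Scale height: H = RT/g = 287.1 × 272.2 / 9.82 = 7958.1 m.
Invert the barometric formula: z = H ln(P₀/P).
P₀/P = 1020/493 = 2.0690; ln(2.0690) = 0.72707.
z = 7958.1 × 0.72707 = 5786.1 m.

z ≈ 5790 m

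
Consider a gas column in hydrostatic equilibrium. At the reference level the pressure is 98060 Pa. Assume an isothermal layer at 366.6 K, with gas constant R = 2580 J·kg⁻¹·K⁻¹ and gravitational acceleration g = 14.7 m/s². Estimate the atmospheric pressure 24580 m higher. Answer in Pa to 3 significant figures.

P ≈ 66900 Pa

Scale height: H = RT/g = 2580 × 366.6 / 14.7 = 64342 m.
Barometric formula: P = P₀ exp(−z/H).
z/H = 24580/64342 = 0.38202; exp(−0.38202) = 0.68248.
P = 98060 × 0.68248 = 66924 Pa.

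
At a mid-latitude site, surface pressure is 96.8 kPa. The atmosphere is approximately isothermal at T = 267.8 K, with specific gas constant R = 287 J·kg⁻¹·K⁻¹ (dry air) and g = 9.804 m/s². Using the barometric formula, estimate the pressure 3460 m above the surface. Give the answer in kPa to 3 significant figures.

Scale height: H = RT/g = 287 × 267.8 / 9.804 = 7839.5 m.
Barometric formula: P = P₀ exp(−z/H).
z/H = 3460.0/7839.5 = 0.44135; exp(−0.44135) = 0.64317.
P = 96.8 × 0.64317 = 62.259 kPa.

P ≈ 62.3 kPa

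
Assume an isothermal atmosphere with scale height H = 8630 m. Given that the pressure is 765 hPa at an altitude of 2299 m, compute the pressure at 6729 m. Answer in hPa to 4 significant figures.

P ≈ 457.9 hPa

Between two levels, P₂ = P₁ exp(−Δz/H) with Δz = z₂ − z₁.
Δz = 6729.0 − 2299.0 = 4430.0 m; Δz/H = 4430.0/8630.0 = 0.51333.
P₂ = 765 × exp(−0.51333) = 765 × 0.59850 = 457.85 hPa.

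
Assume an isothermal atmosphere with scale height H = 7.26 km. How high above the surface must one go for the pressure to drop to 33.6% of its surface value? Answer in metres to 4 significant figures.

z ≈ 7918 m

Set P/P₀ = exp(−z/H) = 0.336, so z = −H ln(0.336).
−ln(0.336) = 1.0906; z = 7260.0 × 1.0906 = 7917.8 m.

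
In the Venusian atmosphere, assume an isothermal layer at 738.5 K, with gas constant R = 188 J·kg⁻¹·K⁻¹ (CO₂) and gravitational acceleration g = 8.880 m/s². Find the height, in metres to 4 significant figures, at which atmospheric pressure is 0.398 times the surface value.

z ≈ 14400 m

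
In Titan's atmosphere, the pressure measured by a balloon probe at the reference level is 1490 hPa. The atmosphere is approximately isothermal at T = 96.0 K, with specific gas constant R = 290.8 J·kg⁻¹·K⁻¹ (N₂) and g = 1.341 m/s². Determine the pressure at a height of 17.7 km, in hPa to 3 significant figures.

Scale height: H = RT/g = 290.8 × 96.0 / 1.341 = 20818 m.
Barometric formula: P = P₀ exp(−z/H).
z/H = 17700/20818 = 0.85023; exp(−0.85023) = 0.42732.
P = 1490 × 0.42732 = 636.71 hPa.

P ≈ 637 hPa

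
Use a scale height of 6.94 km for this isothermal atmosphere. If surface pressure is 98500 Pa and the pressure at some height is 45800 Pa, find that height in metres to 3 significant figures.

Invert the barometric formula: z = H ln(P₀/P).
P₀/P = 98500/45800 = 2.1507; ln(2.1507) = 0.76579.
z = 6940.0 × 0.76579 = 5314.6 m.

z ≈ 5310 m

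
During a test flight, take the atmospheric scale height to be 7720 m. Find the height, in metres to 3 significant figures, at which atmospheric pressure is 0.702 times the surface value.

Set P/P₀ = exp(−z/H) = 0.702, so z = −H ln(0.702).
−ln(0.702) = 0.35382; z = 7720.0 × 0.35382 = 2731.5 m.

z ≈ 2730 m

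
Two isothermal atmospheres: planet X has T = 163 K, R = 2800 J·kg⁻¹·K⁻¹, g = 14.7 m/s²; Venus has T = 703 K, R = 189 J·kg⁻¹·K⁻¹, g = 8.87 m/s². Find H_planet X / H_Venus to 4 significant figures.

H = RT/g for each body.
H_planet X = 2800 × 163 / 14.7 = 31048 m.
H_Venus = 189 × 703 / 8.87 = 14979 m.
H_planet X/H_Venus = 31048/14979 = 2.0728.

H_planet X/H_Venus ≈ 2.073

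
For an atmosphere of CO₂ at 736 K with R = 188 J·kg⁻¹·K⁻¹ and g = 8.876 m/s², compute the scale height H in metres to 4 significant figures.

The scale height of an isothermal atmosphere is H = RT/g.
H = 188 × 736 / 8.876 = 138370/8.876 = 15589 m.

H ≈ 15590 m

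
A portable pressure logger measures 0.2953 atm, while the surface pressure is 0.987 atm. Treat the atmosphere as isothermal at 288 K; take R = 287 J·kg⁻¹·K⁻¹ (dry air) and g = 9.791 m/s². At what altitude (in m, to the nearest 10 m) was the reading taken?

z ≈ 10190 m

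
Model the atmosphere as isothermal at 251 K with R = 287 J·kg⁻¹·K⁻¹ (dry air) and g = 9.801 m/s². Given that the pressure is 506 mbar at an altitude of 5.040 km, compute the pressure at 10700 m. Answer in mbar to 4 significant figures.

Scale height: H = RT/g = 287 × 251 / 9.801 = 7350.0 m.
Between two levels, P₂ = P₁ exp(−Δz/H) with Δz = z₂ − z₁.
Δz = 10700 − 5040.0 = 5660.0 m; Δz/H = 5660.0/7350.0 = 0.77007.
P₂ = 506 × exp(−0.77007) = 506 × 0.46298 = 234.27 mbar.

P ≈ 234.3 mbar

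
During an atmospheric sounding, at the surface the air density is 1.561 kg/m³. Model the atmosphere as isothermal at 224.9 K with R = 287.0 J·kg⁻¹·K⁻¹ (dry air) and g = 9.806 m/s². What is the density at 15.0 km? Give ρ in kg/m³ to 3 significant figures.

ρ ≈ 0.160 kg/m³

Scale height: H = RT/g = 287.0 × 224.9 / 9.806 = 6582.3 m.
In an isothermal atmosphere, density decays like pressure: ρ = ρ₀ exp(−z/H).
z/H = 15000/6582.3 = 2.2788; exp(−2.2788) = 0.10241.
ρ = 1.561 × 0.10241 = 0.15986 kg/m³.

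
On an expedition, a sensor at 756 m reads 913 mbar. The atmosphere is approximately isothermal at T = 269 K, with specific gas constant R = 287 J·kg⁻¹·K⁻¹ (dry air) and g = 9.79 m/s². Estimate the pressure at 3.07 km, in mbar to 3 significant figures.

P ≈ 681 mbar

Scale height: H = RT/g = 287 × 269 / 9.79 = 7885.9 m.
Between two levels, P₂ = P₁ exp(−Δz/H) with Δz = z₂ − z₁.
Δz = 3070.0 − 756.00 = 2314.0 m; Δz/H = 2314.0/7885.9 = 0.29344.
P₂ = 913 × exp(−0.29344) = 913 × 0.74569 = 680.81 mbar.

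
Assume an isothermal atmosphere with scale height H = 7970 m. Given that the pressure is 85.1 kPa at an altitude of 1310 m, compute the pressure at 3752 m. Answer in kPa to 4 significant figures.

P ≈ 62.64 kPa

Between two levels, P₂ = P₁ exp(−Δz/H) with Δz = z₂ − z₁.
Δz = 3752.0 − 1310.0 = 2442.0 m; Δz/H = 2442.0/7970.0 = 0.30640.
P₂ = 85.1 × exp(−0.30640) = 85.1 × 0.73609 = 62.641 kPa.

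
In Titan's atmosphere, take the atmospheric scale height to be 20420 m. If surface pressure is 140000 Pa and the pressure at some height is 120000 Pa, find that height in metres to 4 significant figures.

Invert the barometric formula: z = H ln(P₀/P).
P₀/P = 140000/120000 = 1.1667; ln(1.1667) = 0.15418.
z = 20420 × 0.15418 = 3148.4 m.

z ≈ 3148 m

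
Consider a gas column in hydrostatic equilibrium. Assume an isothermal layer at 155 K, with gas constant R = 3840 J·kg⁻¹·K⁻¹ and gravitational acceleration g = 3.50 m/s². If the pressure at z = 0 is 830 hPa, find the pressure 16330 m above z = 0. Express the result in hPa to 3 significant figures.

Scale height: H = RT/g = 3840 × 155 / 3.50 = 170060 m.
Barometric formula: P = P₀ exp(−z/H).
z/H = 16330/170060 = 0.096025; exp(−0.096025) = 0.90844.
P = 830 × 0.90844 = 754.01 hPa.

P ≈ 754 hPa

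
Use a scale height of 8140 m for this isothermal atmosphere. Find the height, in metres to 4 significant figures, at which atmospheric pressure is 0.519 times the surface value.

z ≈ 5339 m

Set P/P₀ = exp(−z/H) = 0.519, so z = −H ln(0.519).
−ln(0.519) = 0.65585; z = 8140.0 × 0.65585 = 5338.6 m.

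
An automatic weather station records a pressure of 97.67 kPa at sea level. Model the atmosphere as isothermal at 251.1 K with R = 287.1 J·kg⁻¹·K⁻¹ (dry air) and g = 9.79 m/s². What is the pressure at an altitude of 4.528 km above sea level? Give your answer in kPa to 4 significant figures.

P ≈ 52.81 kPa

Scale height: H = RT/g = 287.1 × 251.1 / 9.79 = 7363.7 m.
Barometric formula: P = P₀ exp(−z/H).
z/H = 4528.0/7363.7 = 0.61491; exp(−0.61491) = 0.54069.
P = 97.67 × 0.54069 = 52.809 kPa.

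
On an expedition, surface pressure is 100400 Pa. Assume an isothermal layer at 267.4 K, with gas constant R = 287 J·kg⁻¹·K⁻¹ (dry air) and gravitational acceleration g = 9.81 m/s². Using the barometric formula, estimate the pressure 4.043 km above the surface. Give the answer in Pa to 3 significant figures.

P ≈ 59900 Pa

Scale height: H = RT/g = 287 × 267.4 / 9.81 = 7823.0 m.
Barometric formula: P = P₀ exp(−z/H).
z/H = 4043.0/7823.0 = 0.51681; exp(−0.51681) = 0.59642.
P = 100400 × 0.59642 = 59881 Pa.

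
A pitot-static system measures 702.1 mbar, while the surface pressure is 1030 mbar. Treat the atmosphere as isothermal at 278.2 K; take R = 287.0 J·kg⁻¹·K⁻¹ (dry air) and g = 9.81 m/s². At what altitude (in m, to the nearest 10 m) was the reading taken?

Scale height: H = RT/g = 287.0 × 278.2 / 9.81 = 8139.0 m.
Invert the barometric formula: z = H ln(P₀/P).
P₀/P = 1030/702.1 = 1.4670; ln(1.4670) = 0.38322.
z = 8139.0 × 0.38322 = 3119.0 m.

z ≈ 3120 m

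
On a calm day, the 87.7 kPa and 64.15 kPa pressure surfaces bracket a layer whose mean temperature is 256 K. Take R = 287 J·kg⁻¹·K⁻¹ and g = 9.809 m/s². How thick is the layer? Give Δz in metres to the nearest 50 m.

Hypsometric equation: Δz = (R T̄/g) ln(P₁/P₂).
R T̄/g = 287 × 256 / 9.809 = 7490.3 m.
ln(87.7/64.15) = ln(1.3671) = 0.31269.
Δz = 7490.3 × 0.31269 = 2342.1 m.

Δz ≈ 2350 m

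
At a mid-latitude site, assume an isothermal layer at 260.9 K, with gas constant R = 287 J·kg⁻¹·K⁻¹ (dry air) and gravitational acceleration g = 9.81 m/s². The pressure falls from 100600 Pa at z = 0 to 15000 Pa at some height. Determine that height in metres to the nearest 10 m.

z ≈ 14530 m

Scale height: H = RT/g = 287 × 260.9 / 9.81 = 7632.9 m.
Invert the barometric formula: z = H ln(P₀/P).
P₀/P = 100600/15000 = 6.7067; ln(6.7067) = 1.9031.
z = 7632.9 × 1.9031 = 14526 m.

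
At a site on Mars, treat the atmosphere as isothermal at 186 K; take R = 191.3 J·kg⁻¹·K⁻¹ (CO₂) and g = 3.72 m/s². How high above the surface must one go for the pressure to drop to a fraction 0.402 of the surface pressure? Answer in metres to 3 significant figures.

z ≈ 8720 m

Scale height: H = RT/g = 191.3 × 186 / 3.72 = 9565.0 m.
Set P/P₀ = exp(−z/H) = 0.402, so z = −H ln(0.402).
−ln(0.402) = 0.91130; z = 9565.0 × 0.91130 = 8716.6 m.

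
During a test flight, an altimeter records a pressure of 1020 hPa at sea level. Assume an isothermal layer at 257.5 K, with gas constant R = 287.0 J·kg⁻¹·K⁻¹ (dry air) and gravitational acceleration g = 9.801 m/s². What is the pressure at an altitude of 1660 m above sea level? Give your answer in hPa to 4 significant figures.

Scale height: H = RT/g = 287.0 × 257.5 / 9.801 = 7540.3 m.
Barometric formula: P = P₀ exp(−z/H).
z/H = 1660.0/7540.3 = 0.22015; exp(−0.22015) = 0.80240.
P = 1020 × 0.80240 = 818.45 hPa.

P ≈ 818.4 hPa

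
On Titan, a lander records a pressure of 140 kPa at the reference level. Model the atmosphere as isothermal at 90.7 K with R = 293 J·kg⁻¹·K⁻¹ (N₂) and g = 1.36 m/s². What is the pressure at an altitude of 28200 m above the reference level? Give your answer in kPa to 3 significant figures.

Scale height: H = RT/g = 293 × 90.7 / 1.36 = 19541 m.
Barometric formula: P = P₀ exp(−z/H).
z/H = 28200/19541 = 1.4431; exp(−1.4431) = 0.23619.
P = 140 × 0.23619 = 33.067 kPa.

P ≈ 33.1 kPa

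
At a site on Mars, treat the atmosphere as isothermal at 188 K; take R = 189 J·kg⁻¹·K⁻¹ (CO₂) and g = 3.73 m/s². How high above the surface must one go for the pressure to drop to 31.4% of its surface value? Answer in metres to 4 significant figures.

z ≈ 11030 m

Scale height: H = RT/g = 189 × 188 / 3.73 = 9526.0 m.
Set P/P₀ = exp(−z/H) = 0.314, so z = −H ln(0.314).
−ln(0.314) = 1.1584; z = 9526.0 × 1.1584 = 11035 m.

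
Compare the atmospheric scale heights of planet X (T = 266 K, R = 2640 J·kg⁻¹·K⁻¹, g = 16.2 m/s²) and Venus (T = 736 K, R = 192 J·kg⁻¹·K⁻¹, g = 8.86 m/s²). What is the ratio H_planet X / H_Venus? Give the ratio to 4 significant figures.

H_planet X/H_Venus ≈ 2.718

H = RT/g for each body.
H_planet X = 2640 × 266 / 16.2 = 43348 m.
H_Venus = 192 × 736 / 8.86 = 15949 m.
H_planet X/H_Venus = 43348/15949 = 2.7179.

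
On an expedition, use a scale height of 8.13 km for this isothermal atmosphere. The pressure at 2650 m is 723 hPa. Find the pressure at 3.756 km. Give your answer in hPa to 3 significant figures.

Between two levels, P₂ = P₁ exp(−Δz/H) with Δz = z₂ − z₁.
Δz = 3756.0 − 2650.0 = 1106.0 m; Δz/H = 1106.0/8130.0 = 0.13604.
P₂ = 723 × exp(−0.13604) = 723 × 0.87281 = 631.04 hPa.

P ≈ 631 hPa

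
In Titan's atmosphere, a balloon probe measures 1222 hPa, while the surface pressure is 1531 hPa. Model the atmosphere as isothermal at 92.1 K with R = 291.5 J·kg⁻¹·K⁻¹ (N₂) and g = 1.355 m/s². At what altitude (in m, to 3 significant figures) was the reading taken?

z ≈ 4470 m

Scale height: H = RT/g = 291.5 × 92.1 / 1.355 = 19813 m.
Invert the barometric formula: z = H ln(P₀/P).
P₀/P = 1531/1222 = 1.2529; ln(1.2529) = 0.22546.
z = 19813 × 0.22546 = 4467.0 m.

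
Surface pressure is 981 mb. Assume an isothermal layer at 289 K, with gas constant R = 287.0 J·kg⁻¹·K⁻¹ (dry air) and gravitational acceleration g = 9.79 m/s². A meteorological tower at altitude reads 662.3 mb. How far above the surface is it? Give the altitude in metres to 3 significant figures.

z ≈ 3330 m

Scale height: H = RT/g = 287.0 × 289 / 9.79 = 8472.2 m.
Invert the barometric formula: z = H ln(P₀/P).
P₀/P = 981/662.3 = 1.4812; ln(1.4812) = 0.39285.
z = 8472.2 × 0.39285 = 3328.3 m.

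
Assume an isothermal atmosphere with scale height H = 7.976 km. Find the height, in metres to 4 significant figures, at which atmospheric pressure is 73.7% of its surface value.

Set P/P₀ = exp(−z/H) = 0.737, so z = −H ln(0.737).
−ln(0.737) = 0.30517; z = 7976.0 × 0.30517 = 2434.0 m.

z ≈ 2434 m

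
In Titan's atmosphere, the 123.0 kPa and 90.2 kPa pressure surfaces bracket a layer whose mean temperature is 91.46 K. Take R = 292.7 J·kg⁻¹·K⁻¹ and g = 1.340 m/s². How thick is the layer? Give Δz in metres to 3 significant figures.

Δz ≈ 6200 m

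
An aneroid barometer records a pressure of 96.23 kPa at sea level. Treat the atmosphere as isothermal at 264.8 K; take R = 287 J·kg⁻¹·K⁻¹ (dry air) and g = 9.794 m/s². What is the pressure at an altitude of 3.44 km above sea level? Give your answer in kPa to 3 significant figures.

Scale height: H = RT/g = 287 × 264.8 / 9.794 = 7759.6 m.
Barometric formula: P = P₀ exp(−z/H).
z/H = 3440.0/7759.6 = 0.44332; exp(−0.44332) = 0.64190.
P = 96.23 × 0.64190 = 61.770 kPa.

P ≈ 61.8 kPa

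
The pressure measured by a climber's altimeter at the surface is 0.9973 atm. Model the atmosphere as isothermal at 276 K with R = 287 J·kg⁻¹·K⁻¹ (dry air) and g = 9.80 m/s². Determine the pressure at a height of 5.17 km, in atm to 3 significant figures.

Scale height: H = RT/g = 287 × 276 / 9.80 = 8082.9 m.
Barometric formula: P = P₀ exp(−z/H).
z/H = 5170.0/8082.9 = 0.63962; exp(−0.63962) = 0.52749.
P = 0.9973 × 0.52749 = 0.52607 atm.

P ≈ 0.526 atm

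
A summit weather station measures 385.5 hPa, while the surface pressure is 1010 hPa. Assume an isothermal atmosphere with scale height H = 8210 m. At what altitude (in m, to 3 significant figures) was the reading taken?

Invert the barometric formula: z = H ln(P₀/P).
P₀/P = 1010/385.5 = 2.6200; ln(2.6200) = 0.96317.
z = 8210.0 × 0.96317 = 7907.6 m.

z ≈ 7910 m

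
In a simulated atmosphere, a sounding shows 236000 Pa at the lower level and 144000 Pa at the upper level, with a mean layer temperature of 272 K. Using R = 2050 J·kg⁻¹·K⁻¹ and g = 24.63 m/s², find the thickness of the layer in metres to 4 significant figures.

Δz ≈ 11180 m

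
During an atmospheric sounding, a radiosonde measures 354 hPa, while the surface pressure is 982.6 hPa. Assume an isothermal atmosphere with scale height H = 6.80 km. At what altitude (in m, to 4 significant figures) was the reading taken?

z ≈ 6942 m

Invert the barometric formula: z = H ln(P₀/P).
P₀/P = 982.6/354 = 2.7757; ln(2.7757) = 1.0209.
z = 6800.0 × 1.0209 = 6942.1 m.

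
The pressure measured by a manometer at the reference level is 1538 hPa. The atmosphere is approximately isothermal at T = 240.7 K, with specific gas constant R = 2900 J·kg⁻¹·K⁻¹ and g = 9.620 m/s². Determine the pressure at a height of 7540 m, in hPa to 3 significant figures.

Scale height: H = RT/g = 2900 × 240.7 / 9.620 = 72560 m.
Barometric formula: P = P₀ exp(−z/H).
z/H = 7540.0/72560 = 0.10391; exp(−0.10391) = 0.90131.
P = 1538 × 0.90131 = 1386.2 hPa.

P ≈ 1390 hPa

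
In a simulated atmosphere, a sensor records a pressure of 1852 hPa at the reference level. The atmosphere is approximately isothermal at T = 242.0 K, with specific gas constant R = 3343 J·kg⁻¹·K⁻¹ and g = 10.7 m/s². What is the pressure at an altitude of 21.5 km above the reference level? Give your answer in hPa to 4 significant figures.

P ≈ 1394 hPa

Scale height: H = RT/g = 3343 × 242.0 / 10.7 = 75608 m.
Barometric formula: P = P₀ exp(−z/H).
z/H = 21500/75608 = 0.28436; exp(−0.28436) = 0.75250.
P = 1852 × 0.75250 = 1393.6 hPa.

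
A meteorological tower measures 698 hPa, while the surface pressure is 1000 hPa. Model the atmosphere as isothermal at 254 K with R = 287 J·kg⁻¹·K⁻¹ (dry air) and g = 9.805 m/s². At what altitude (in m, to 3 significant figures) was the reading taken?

z ≈ 2670 m

Scale height: H = RT/g = 287 × 254 / 9.805 = 7434.8 m.
Invert the barometric formula: z = H ln(P₀/P).
P₀/P = 1000/698 = 1.4327; ln(1.4327) = 0.35956.
z = 7434.8 × 0.35956 = 2673.3 m.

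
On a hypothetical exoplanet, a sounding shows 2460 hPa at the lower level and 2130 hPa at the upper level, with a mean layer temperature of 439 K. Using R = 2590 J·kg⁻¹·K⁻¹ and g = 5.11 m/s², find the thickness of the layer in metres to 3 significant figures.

Hypsometric equation: Δz = (R T̄/g) ln(P₁/P₂).
R T̄/g = 2590 × 439 / 5.11 = 222510 m.
ln(2460/2130) = ln(1.1549) = 0.14401.
Δz = 222510 × 0.14401 = 32044 m.

Δz ≈ 32000 m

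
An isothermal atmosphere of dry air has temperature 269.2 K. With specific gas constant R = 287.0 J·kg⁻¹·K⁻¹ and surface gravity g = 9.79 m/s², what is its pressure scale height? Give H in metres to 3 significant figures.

The scale height of an isothermal atmosphere is H = RT/g.
H = 287.0 × 269.2 / 9.79 = 77260/9.79 = 7891.7 m.

H ≈ 7890 m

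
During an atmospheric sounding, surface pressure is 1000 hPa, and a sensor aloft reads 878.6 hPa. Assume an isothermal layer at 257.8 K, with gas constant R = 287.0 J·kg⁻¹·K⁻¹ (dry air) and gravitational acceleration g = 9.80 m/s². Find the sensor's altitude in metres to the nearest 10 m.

z ≈ 980 m

Scale height: H = RT/g = 287.0 × 257.8 / 9.80 = 7549.9 m.
Invert the barometric formula: z = H ln(P₀/P).
P₀/P = 1000/878.6 = 1.1382; ln(1.1382) = 0.12945.
z = 7549.9 × 0.12945 = 977.33 m.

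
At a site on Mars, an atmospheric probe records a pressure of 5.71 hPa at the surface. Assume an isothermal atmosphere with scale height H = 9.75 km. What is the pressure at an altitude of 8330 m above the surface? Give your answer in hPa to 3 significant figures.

P ≈ 2.43 hPa

Barometric formula: P = P₀ exp(−z/H).
z/H = 8330.0/9750.0 = 0.85436; exp(−0.85436) = 0.42556.
P = 5.71 × 0.42556 = 2.4299 hPa.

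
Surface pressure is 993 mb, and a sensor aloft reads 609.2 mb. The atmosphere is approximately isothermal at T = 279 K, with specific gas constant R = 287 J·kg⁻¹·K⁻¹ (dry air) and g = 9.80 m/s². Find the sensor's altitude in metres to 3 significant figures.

Scale height: H = RT/g = 287 × 279 / 9.80 = 8170.7 m.
Invert the barometric formula: z = H ln(P₀/P).
P₀/P = 993/609.2 = 1.6300; ln(1.6300) = 0.48858.
z = 8170.7 × 0.48858 = 3992.0 m.

z ≈ 3990 m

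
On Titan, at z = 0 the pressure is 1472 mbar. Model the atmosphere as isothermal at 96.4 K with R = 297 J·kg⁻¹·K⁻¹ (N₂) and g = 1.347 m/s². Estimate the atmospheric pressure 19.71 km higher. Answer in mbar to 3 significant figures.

P ≈ 582 mbar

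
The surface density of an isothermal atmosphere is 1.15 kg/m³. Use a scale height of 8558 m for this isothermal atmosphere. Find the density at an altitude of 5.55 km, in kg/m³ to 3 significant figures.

In an isothermal atmosphere, density decays like pressure: ρ = ρ₀ exp(−z/H).
z/H = 5550.0/8558.0 = 0.64852; exp(−0.64852) = 0.52282.
ρ = 1.15 × 0.52282 = 0.60124 kg/m³.

ρ ≈ 0.601 kg/m³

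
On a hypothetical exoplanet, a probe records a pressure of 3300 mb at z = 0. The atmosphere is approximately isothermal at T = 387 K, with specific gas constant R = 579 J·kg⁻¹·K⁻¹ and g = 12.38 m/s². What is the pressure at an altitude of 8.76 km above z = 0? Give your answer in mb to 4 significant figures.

P ≈ 2034 mb

Scale height: H = RT/g = 579 × 387 / 12.38 = 18100 m.
Barometric formula: P = P₀ exp(−z/H).
z/H = 8760.0/18100 = 0.48398; exp(−0.48398) = 0.61633.
P = 3300 × 0.61633 = 2033.9 mb.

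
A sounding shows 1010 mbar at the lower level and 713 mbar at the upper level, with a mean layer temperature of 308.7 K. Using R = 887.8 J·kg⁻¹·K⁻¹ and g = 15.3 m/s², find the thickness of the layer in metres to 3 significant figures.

Hypsometric equation: Δz = (R T̄/g) ln(P₁/P₂).
R T̄/g = 887.8 × 308.7 / 15.3 = 17913 m.
ln(1010/713) = ln(1.4165) = 0.34819.
Δz = 17913 × 0.34819 = 6237.1 m.

Δz ≈ 6240 m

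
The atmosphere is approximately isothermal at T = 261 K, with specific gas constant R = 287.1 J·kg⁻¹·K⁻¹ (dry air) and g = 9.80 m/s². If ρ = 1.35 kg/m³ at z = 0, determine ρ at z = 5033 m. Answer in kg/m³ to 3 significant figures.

Scale height: H = RT/g = 287.1 × 261 / 9.80 = 7646.2 m.
In an isothermal atmosphere, density decays like pressure: ρ = ρ₀ exp(−z/H).
z/H = 5033.0/7646.2 = 0.65824; exp(−0.65824) = 0.51776.
ρ = 1.35 × 0.51776 = 0.69898 kg/m³.

ρ ≈ 0.699 kg/m³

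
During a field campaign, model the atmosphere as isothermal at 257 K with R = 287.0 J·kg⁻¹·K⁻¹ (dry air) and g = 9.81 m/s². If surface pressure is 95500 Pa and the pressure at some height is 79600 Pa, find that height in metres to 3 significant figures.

z ≈ 1370 m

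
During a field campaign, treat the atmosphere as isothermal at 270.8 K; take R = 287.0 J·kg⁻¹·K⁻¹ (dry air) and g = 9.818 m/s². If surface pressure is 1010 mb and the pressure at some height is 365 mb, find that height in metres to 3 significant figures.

z ≈ 8060 m

Scale height: H = RT/g = 287.0 × 270.8 / 9.818 = 7916.0 m.
Invert the barometric formula: z = H ln(P₀/P).
P₀/P = 1010/365 = 2.7671; ln(2.7671) = 1.0178.
z = 7916.0 × 1.0178 = 8056.9 m.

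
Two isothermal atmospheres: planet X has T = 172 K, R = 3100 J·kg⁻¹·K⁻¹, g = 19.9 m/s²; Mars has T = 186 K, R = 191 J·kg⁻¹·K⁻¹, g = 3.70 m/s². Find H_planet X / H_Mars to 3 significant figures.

H_planet X/H_Mars ≈ 2.79

H = RT/g for each body.
H_planet X = 3100 × 172 / 19.9 = 26794 m.
H_Mars = 191 × 186 / 3.70 = 9601.6 m.
H_planet X/H_Mars = 26794/9601.6 = 2.7906.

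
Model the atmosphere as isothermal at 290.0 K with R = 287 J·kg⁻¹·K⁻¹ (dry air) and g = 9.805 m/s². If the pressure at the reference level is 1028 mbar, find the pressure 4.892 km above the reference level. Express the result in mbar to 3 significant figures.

Scale height: H = RT/g = 287 × 290.0 / 9.805 = 8488.5 m.
Barometric formula: P = P₀ exp(−z/H).
z/H = 4892.0/8488.5 = 0.57631; exp(−0.57631) = 0.56197.
P = 1028 × 0.56197 = 577.71 mbar.

P ≈ 578 mbar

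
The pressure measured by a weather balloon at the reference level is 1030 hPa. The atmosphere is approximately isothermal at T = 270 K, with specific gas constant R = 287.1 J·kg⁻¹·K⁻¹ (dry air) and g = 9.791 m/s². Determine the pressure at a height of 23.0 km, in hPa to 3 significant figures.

P ≈ 56.4 hPa

Scale height: H = RT/g = 287.1 × 270 / 9.791 = 7917.2 m.
Barometric formula: P = P₀ exp(−z/H).
z/H = 23000/7917.2 = 2.9051; exp(−2.9051) = 0.054743.
P = 1030 × 0.054743 = 56.385 hPa.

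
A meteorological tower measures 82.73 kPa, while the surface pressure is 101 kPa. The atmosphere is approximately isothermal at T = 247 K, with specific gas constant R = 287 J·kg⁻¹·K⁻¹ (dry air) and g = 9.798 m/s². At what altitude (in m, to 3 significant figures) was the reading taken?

Scale height: H = RT/g = 287 × 247 / 9.798 = 7235.0 m.
Invert the barometric formula: z = H ln(P₀/P).
P₀/P = 101/82.73 = 1.2208; ln(1.2208) = 0.19951.
z = 7235.0 × 0.19951 = 1443.5 m.

z ≈ 1440 m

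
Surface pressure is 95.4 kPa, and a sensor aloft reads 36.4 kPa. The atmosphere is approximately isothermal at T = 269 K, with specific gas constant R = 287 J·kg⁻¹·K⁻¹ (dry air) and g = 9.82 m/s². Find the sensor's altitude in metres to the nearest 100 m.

z ≈ 7600 m

Scale height: H = RT/g = 287 × 269 / 9.82 = 7861.8 m.
Invert the barometric formula: z = H ln(P₀/P).
P₀/P = 95.4/36.4 = 2.6209; ln(2.6209) = 0.96352.
z = 7861.8 × 0.96352 = 7575.0 m.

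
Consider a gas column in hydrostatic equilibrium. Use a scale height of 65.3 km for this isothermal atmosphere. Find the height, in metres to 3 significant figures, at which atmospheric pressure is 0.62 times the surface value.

Set P/P₀ = exp(−z/H) = 0.62, so z = −H ln(0.62).
−ln(0.62) = 0.47804; z = 65300 × 0.47804 = 31216 m.

z ≈ 31200 m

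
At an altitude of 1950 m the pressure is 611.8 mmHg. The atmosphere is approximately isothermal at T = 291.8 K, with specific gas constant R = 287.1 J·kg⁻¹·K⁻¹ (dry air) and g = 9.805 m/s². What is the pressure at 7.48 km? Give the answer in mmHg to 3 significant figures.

P ≈ 320 mmHg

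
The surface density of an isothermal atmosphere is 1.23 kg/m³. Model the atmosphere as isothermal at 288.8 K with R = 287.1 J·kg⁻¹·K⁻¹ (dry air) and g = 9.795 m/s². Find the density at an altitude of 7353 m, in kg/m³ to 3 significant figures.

ρ ≈ 0.516 kg/m³

Scale height: H = RT/g = 287.1 × 288.8 / 9.795 = 8465.0 m.
In an isothermal atmosphere, density decays like pressure: ρ = ρ₀ exp(−z/H).
z/H = 7353.0/8465.0 = 0.86864; exp(−0.86864) = 0.41952.
ρ = 1.23 × 0.41952 = 0.51601 kg/m³.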